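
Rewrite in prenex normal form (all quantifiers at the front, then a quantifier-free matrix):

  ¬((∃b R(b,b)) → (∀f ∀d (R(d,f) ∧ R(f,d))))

∃b ∃f ∃d (R(b,b) ∧ (¬R(d,f) ∨ ¬R(f,d)))

Eliminate → and ↔ using ¬ and ∨.
  ¬(¬(∃b R(b,b)) ∨ (∀f ∀d (R(d,f) ∧ R(f,d))))
Drive negations inward (¬∀x A ≡ ∃x ¬A, ¬∃x A ≡ ∀x ¬A, De Morgan for ∧/∨):
  (∃b R(b,b)) ∧ (∃f ∃d (¬R(d,f) ∨ ¬R(f,d)))
All bound variables are already distinct, so no renaming is needed.
Pull the quantifiers to the front (each side's bound variable is not free in the other side):
  ∃b ∃f ∃d (R(b,b) ∧ (¬R(d,f) ∨ ¬R(f,d)))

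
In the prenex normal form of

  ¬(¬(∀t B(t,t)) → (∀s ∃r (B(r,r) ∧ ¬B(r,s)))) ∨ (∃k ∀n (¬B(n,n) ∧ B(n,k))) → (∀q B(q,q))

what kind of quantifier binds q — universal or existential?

Rewrite implications/biconditionals: A → B as ¬A ∨ B.
  ¬(¬(¬¬(∀t B(t,t)) ∨ (∀s ∃r (B(r,r) ∧ ¬B(r,s)))) ∨ (∃k ∀n (¬B(n,n) ∧ B(n,k)))) ∨ (∀q B(q,q))
Drive negations inward (¬∀x A ≡ ∃x ¬A, ¬∃x A ≡ ∀x ¬A, De Morgan for ∧/∨):
  ((∀t B(t,t)) ∨ (∀s ∃r (B(r,r) ∧ ¬B(r,s)))) ∧ (∀k ∃n (B(n,n) ∨ ¬B(n,k))) ∨ (∀q B(q,q))
Finally move all quantifiers to the prefix:
  ∀t ∀s ∃r ∀k ∃n ∀q ((B(t,t) ∨ B(r,r) ∧ ¬B(r,s)) ∧ (B(n,n) ∨ ¬B(n,k)) ∨ B(q,q))
The quantifier ∀q sits under an even number of negations (counting the antecedent side of each →), so it remains universal.

universal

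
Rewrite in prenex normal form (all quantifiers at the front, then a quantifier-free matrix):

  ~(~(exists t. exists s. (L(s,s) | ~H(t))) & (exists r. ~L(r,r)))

Push ¬ through the quantifiers and connectives to reach negation normal form:
  (exists t. exists s. (L(s,s) | ~H(t))) | (forall r. L(r,r))
Finally move all quantifiers to the prefix:
  exists t. exists s. forall r. (L(s,s) | ~H(t) | L(r,r))

exists t. exists s. forall r. (L(s,s) | ~H(t) | L(r,r))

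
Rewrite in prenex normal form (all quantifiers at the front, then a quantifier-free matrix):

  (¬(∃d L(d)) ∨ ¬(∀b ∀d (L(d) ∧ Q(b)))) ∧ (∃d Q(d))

∀d ∃b ∃p ∃a ((¬L(d) ∨ ¬L(p) ∨ ¬Q(b)) ∧ Q(a))

Push ¬ through the quantifiers and connectives to reach negation normal form:
  ((∀d ¬L(d)) ∨ (∃b ∃d (¬L(d) ∨ ¬Q(b)))) ∧ (∃d Q(d))
Standardize variables apart so no two quantifiers bind the same name: d↦p, d↦a.
  ((∀d ¬L(d)) ∨ (∃b ∃p (¬L(p) ∨ ¬Q(b)))) ∧ (∃a Q(a))
Extract every quantifier outward, since the variables are now distinct and don't occur free across branches:
  ∀d ∃b ∃p ∃a ((¬L(d) ∨ ¬L(p) ∨ ¬Q(b)) ∧ Q(a))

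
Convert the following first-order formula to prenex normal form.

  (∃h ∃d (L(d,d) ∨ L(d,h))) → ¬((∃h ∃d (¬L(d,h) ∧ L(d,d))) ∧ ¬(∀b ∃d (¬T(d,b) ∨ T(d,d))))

∀h ∀d ∀p ∀z ∀b ∃c (¬L(d,d) ∧ ¬L(d,h) ∨ L(z,p) ∨ ¬L(z,z) ∨ ¬T(c,b) ∨ T(c,c))

Rewrite implications/biconditionals: A → B as ¬A ∨ B.
  ¬(∃h ∃d (L(d,d) ∨ L(d,h))) ∨ ¬((∃h ∃d (¬L(d,h) ∧ L(d,d))) ∧ ¬(∀b ∃d (¬T(d,b) ∨ T(d,d))))
Move each ¬ inward, flipping quantifiers it crosses:
  (∀h ∀d (¬L(d,d) ∧ ¬L(d,h))) ∨ (∀h ∀d (L(d,h) ∨ ¬L(d,d))) ∨ (∀b ∃d (¬T(d,b) ∨ T(d,d)))
Standardize variables apart so no two quantifiers bind the same name: h↦p, d↦z, d↦c.
  (∀h ∀d (¬L(d,d) ∧ ¬L(d,h))) ∨ (∀p ∀z (L(z,p) ∨ ¬L(z,z))) ∨ (∀b ∃c (¬T(c,b) ∨ T(c,c)))
Finally move all quantifiers to the prefix:
  ∀h ∀d ∀p ∀z ∀b ∃c (¬L(d,d) ∧ ¬L(d,h) ∨ L(z,p) ∨ ¬L(z,z) ∨ ¬T(c,b) ∨ T(c,c))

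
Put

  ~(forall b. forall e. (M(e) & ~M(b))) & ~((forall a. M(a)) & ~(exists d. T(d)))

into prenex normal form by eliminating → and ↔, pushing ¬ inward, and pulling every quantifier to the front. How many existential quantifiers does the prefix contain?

Move each ¬ inward, flipping quantifiers it crosses:
  (exists b. exists e. (~M(e) | M(b))) & ((exists a. ~M(a)) | (exists d. T(d)))
Finally move all quantifiers to the prefix:
  exists b. exists e. exists a. exists d. ((~M(e) | M(b)) & (~M(a) | T(d)))
The prefix is exists b exists e exists a exists d: 0 universal, 4 existential.

4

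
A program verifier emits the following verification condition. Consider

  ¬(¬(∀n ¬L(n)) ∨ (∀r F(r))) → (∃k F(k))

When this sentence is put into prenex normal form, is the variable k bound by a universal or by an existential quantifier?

Rewrite implications/biconditionals: A → B as ¬A ∨ B.
  ¬¬(¬(∀n ¬L(n)) ∨ (∀r F(r))) ∨ (∃k F(k))
Drive negations inward (¬∀x A ≡ ∃x ¬A, ¬∃x A ≡ ∀x ¬A, De Morgan for ∧/∨):
  (∃n L(n)) ∨ (∀r F(r)) ∨ (∃k F(k))
Pull the quantifiers to the front (each side's bound variable is not free in the other side):
  ∃n ∀r ∃k (L(n) ∨ F(r) ∨ F(k))
The quantifier ∃k sits under an even number of negations (counting the antecedent side of each →), so it remains existential.

existential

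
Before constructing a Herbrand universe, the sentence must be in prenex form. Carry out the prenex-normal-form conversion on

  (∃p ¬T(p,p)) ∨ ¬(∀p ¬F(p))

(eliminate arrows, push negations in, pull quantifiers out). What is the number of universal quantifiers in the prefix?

Move each ¬ inward, flipping quantifiers it crosses:
  (∃p ¬T(p,p)) ∨ (∃p F(p))
Give each quantifier a distinct variable: p↦w1.
  (∃p ¬T(p,p)) ∨ (∃w1 F(w1))
Extract every quantifier outward, since the variables are now distinct and don't occur free across branches:
  ∃p ∃w1 (¬T(p,p) ∨ F(w1))
The prefix is ∃p ∃w1: 0 universal, 2 existential.

0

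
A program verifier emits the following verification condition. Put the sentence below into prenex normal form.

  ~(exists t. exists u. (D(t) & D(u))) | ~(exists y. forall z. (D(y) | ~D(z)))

forall t. forall u. forall y. exists z. (~D(t) | ~D(u) | ~D(y) & D(z))

Move each ¬ inward, flipping quantifiers it crosses:
  (forall t. forall u. (~D(t) | ~D(u))) | (forall y. exists z. (~D(y) & D(z)))
Finally move all quantifiers to the prefix:
  forall t. forall u. forall y. exists z. (~D(t) | ~D(u) | ~D(y) & D(z))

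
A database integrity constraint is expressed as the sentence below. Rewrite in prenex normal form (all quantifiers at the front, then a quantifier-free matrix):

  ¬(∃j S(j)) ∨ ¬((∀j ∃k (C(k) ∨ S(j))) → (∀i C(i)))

Rewrite implications/biconditionals: A → B as ¬A ∨ B.
  ¬(∃j S(j)) ∨ ¬(¬(∀j ∃k (C(k) ∨ S(j))) ∨ (∀i C(i)))
Push ¬ through the quantifiers and connectives to reach negation normal form:
  (∀j ¬S(j)) ∨ (∀j ∃k (C(k) ∨ S(j))) ∧ (∃i ¬C(i))
Give each quantifier a distinct variable: j↦s.
  (∀j ¬S(j)) ∨ (∀s ∃k (C(k) ∨ S(s))) ∧ (∃i ¬C(i))
Extract every quantifier outward, since the variables are now distinct and don't occur free across branches:
  ∀j ∀s ∃k ∃i (¬S(j) ∨ (C(k) ∨ S(s)) ∧ ¬C(i))

∀j ∀s ∃k ∃i (¬S(j) ∨ (C(k) ∨ S(s)) ∧ ¬C(i))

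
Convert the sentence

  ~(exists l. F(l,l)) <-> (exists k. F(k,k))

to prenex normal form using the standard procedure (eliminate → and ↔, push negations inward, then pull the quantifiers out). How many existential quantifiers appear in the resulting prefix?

First replace A → B with ¬A ∨ B; A ↔ B as (¬A ∨ B) ∧ (¬B ∨ A).
  (~~(exists l. F(l,l)) | (exists k. F(k,k))) & (~(exists k. F(k,k)) | ~(exists l. F(l,l)))
Move each ¬ inward, flipping quantifiers it crosses:
  ((exists l. F(l,l)) | (exists k. F(k,k))) & ((forall k. ~F(k,k)) | (forall l. ~F(l,l)))
Standardize variables apart so no two quantifiers bind the same name: k↦a, l↦r.
  ((exists l. F(l,l)) | (exists k. F(k,k))) & ((forall a. ~F(a,a)) | (forall r. ~F(r,r)))
Extract every quantifier outward, since the variables are now distinct and don't occur free across branches:
  exists l. exists k. forall a. forall r. ((F(l,l) | F(k,k)) & (~F(a,a) | ~F(r,r)))
The prefix is exists l exists k forall a forall r: 2 universal, 2 existential.

2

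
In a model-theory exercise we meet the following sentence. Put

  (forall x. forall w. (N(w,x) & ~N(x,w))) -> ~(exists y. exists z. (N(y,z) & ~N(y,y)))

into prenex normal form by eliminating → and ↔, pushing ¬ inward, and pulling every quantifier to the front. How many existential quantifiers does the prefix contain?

Rewrite implications/biconditionals: A → B as ¬A ∨ B.
  ~(forall x. forall w. (N(w,x) & ~N(x,w))) | ~(exists y. exists z. (N(y,z) & ~N(y,y)))
Drive negations inward (¬∀x A ≡ ∃x ¬A, ¬∃x A ≡ ∀x ¬A, De Morgan for ∧/∨):
  (exists x. exists w. (~N(w,x) | N(x,w))) | (forall y. forall z. (~N(y,z) | N(y,y)))
All bound variables are already distinct, so no renaming is needed.
Finally move all quantifiers to the prefix:
  exists x. exists w. forall y. forall z. (~N(w,x) | N(x,w) | ~N(y,z) | N(y,y))
The prefix is exists x exists w forall y forall z: 2 universal, 2 existential.

2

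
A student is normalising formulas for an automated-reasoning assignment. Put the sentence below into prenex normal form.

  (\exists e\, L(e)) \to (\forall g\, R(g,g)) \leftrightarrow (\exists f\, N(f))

Rewrite implications/biconditionals: A → B as ¬A ∨ B; A ↔ B as (¬A ∨ B) ∧ (¬B ∨ A).
  (\neg (\neg (\exists e\, L(e)) \lor (\forall g\, R(g,g))) \lor (\exists f\, N(f))) \land (\neg (\exists f\, N(f)) \lor \neg (\exists e\, L(e)) \lor (\forall g\, R(g,g)))
Move each ¬ inward, flipping quantifiers it crosses:
  ((\exists e\, L(e)) \land (\exists g\, \neg R(g,g)) \lor (\exists f\, N(f))) \land ((\forall f\, \neg N(f)) \lor (\forall e\, \neg L(e)) \lor (\forall g\, R(g,g)))
Give each quantifier a distinct variable: f↦r, e↦b, g↦a.
  ((\exists e\, L(e)) \land (\exists g\, \neg R(g,g)) \lor (\exists f\, N(f))) \land ((\forall r\, \neg N(r)) \lor (\forall b\, \neg L(b)) \lor (\forall a\, R(a,a)))
Extract every quantifier outward, since the variables are now distinct and don't occur free across branches:
  \exists e\, \exists g\, \exists f\, \forall r\, \forall b\, \forall a\, ((L(e) \land \neg R(g,g) \lor N(f)) \land (\neg N(r) \lor \neg L(b) \lor R(a,a)))

\exists e\, \exists g\, \exists f\, \forall r\, \forall b\, \forall a\, ((L(e) \land \neg R(g,g) \lor N(f)) \land (\neg N(r) \lor \neg L(b) \lor R(a,a)))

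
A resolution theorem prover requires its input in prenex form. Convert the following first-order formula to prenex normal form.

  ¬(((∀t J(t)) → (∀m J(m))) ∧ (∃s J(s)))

∀t ∃m ∀s (J(t) ∧ ¬J(m) ∨ ¬J(s))

First replace A → B with ¬A ∨ B.
  ¬((¬(∀t J(t)) ∨ (∀m J(m))) ∧ (∃s J(s)))
Push ¬ through the quantifiers and connectives to reach negation normal form:
  (∀t J(t)) ∧ (∃m ¬J(m)) ∨ (∀s ¬J(s))
All bound variables are already distinct, so no renaming is needed.
Finally move all quantifiers to the prefix:
  ∀t ∃m ∀s (J(t) ∧ ¬J(m) ∨ ¬J(s))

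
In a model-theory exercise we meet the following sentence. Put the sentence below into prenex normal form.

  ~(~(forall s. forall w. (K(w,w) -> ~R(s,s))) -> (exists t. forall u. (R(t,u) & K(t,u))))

exists s. exists w. forall t. exists u. (K(w,w) & R(s,s) & (~R(t,u) | ~K(t,u)))

Rewrite implications/biconditionals: A → B as ¬A ∨ B.
  ~(~~(forall s. forall w. (~K(w,w) | ~R(s,s))) | (exists t. forall u. (R(t,u) & K(t,u))))
Push ¬ through the quantifiers and connectives to reach negation normal form:
  (exists s. exists w. (K(w,w) & R(s,s))) & (forall t. exists u. (~R(t,u) | ~K(t,u)))
All bound variables are already distinct, so no renaming is needed.
Pull the quantifiers to the front (each side's bound variable is not free in the other side):
  exists s. exists w. forall t. exists u. (K(w,w) & R(s,s) & (~R(t,u) | ~K(t,u)))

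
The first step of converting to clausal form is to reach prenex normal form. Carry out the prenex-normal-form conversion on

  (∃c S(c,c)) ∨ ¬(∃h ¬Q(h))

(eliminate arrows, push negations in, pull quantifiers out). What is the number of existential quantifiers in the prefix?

Move each ¬ inward, flipping quantifiers it crosses:
  (∃c S(c,c)) ∨ (∀h Q(h))
Finally move all quantifiers to the prefix:
  ∃c ∀h (S(c,c) ∨ Q(h))
The prefix is ∃c ∀h: 1 universal, 1 existential.

1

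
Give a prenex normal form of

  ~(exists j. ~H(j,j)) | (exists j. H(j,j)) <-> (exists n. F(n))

First replace A → B with ¬A ∨ B; A ↔ B as (¬A ∨ B) ∧ (¬B ∨ A).
  (~(~(exists j. ~H(j,j)) | (exists j. H(j,j))) | (exists n. F(n))) & (~(exists n. F(n)) | ~(exists j. ~H(j,j)) | (exists j. H(j,j)))
Drive negations inward (¬∀x A ≡ ∃x ¬A, ¬∃x A ≡ ∀x ¬A, De Morgan for ∧/∨):
  ((exists j. ~H(j,j)) & (forall j. ~H(j,j)) | (exists n. F(n))) & ((forall n. ~F(n)) | (forall j. H(j,j)) | (exists j. H(j,j)))
Rename bound variables to avoid capture: j↦u1, n↦x, j↦y1, j↦w.
  ((exists j. ~H(j,j)) & (forall u1. ~H(u1,u1)) | (exists n. F(n))) & ((forall x. ~F(x)) | (forall y1. H(y1,y1)) | (exists w. H(w,w)))
Finally move all quantifiers to the prefix:
  exists j. forall u1. exists n. forall x. forall y1. exists w. ((~H(j,j) & ~H(u1,u1) | F(n)) & (~F(x) | H(y1,y1) | H(w,w)))

exists j. forall u1. exists n. forall x. forall y1. exists w. ((~H(j,j) & ~H(u1,u1) | F(n)) & (~F(x) | H(y1,y1) | H(w,w)))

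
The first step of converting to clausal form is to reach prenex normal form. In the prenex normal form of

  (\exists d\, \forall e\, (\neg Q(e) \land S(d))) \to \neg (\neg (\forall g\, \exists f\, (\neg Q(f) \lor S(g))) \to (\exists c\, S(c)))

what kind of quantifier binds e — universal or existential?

existential

First replace A → B with ¬A ∨ B.
  \neg (\exists d\, \forall e\, (\neg Q(e) \land S(d))) \lor \neg (\neg \neg (\forall g\, \exists f\, (\neg Q(f) \lor S(g))) \lor (\exists c\, S(c)))
Push ¬ through the quantifiers and connectives to reach negation normal form:
  (\forall d\, \exists e\, (Q(e) \lor \neg S(d))) \lor (\exists g\, \forall f\, (Q(f) \land \neg S(g))) \land (\forall c\, \neg S(c))
All bound variables are already distinct, so no renaming is needed.
Pull the quantifiers to the front (each side's bound variable is not free in the other side):
  \forall d\, \exists e\, \exists g\, \forall f\, \forall c\, (Q(e) \lor \neg S(d) \lor Q(f) \land \neg S(g) \land \neg S(c))
The quantifier \forall e sits under an odd number of negations (counting the antecedent side of each →), so it flips to \exists e.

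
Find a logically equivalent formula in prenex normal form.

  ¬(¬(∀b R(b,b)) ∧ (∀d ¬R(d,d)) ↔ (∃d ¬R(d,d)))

Rewrite implications/biconditionals: A → B as ¬A ∨ B; A ↔ B as (¬A ∨ B) ∧ (¬B ∨ A).
  ¬((¬(¬(∀b R(b,b)) ∧ (∀d ¬R(d,d))) ∨ (∃d ¬R(d,d))) ∧ (¬(∃d ¬R(d,d)) ∨ ¬(∀b R(b,b)) ∧ (∀d ¬R(d,d))))
Drive negations inward (¬∀x A ≡ ∃x ¬A, ¬∃x A ≡ ∀x ¬A, De Morgan for ∧/∨):
  (∃b ¬R(b,b)) ∧ (∀d ¬R(d,d)) ∧ (∀d R(d,d)) ∨ (∃d ¬R(d,d)) ∧ ((∀b R(b,b)) ∨ (∃d R(d,d)))
Give each quantifier a distinct variable: d↦r, d↦p, b↦w, d↦w1.
  (∃b ¬R(b,b)) ∧ (∀d ¬R(d,d)) ∧ (∀r R(r,r)) ∨ (∃p ¬R(p,p)) ∧ ((∀w R(w,w)) ∨ (∃w1 R(w1,w1)))
Extract every quantifier outward, since the variables are now distinct and don't occur free across branches:
  ∃b ∀d ∀r ∃p ∀w ∃w1 (¬R(b,b) ∧ ¬R(d,d) ∧ R(r,r) ∨ ¬R(p,p) ∧ (R(w,w) ∨ R(w1,w1)))

∃b ∀d ∀r ∃p ∀w ∃w1 (¬R(b,b) ∧ ¬R(d,d) ∧ R(r,r) ∨ ¬R(p,p) ∧ (R(w,w) ∨ R(w1,w1)))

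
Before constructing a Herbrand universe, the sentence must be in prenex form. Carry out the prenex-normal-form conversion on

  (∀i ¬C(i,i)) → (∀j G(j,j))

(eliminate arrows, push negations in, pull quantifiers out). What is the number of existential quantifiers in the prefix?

1

Rewrite implications/biconditionals: A → B as ¬A ∨ B.
  ¬(∀i ¬C(i,i)) ∨ (∀j G(j,j))
Push ¬ through the quantifiers and connectives to reach negation normal form:
  (∃i C(i,i)) ∨ (∀j G(j,j))
All bound variables are already distinct, so no renaming is needed.
Extract every quantifier outward, since the variables are now distinct and don't occur free across branches:
  ∃i ∀j (C(i,i) ∨ G(j,j))
The prefix is ∃i ∀j: 1 universal, 1 existential.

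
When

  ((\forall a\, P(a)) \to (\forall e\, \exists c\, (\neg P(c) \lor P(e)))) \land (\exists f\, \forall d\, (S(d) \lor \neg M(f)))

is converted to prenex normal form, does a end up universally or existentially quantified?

Eliminate → and ↔ using ¬ and ∨.
  (\neg (\forall a\, P(a)) \lor (\forall e\, \exists c\, (\neg P(c) \lor P(e)))) \land (\exists f\, \forall d\, (S(d) \lor \neg M(f)))
Move each ¬ inward, flipping quantifiers it crosses:
  ((\exists a\, \neg P(a)) \lor (\forall e\, \exists c\, (\neg P(c) \lor P(e)))) \land (\exists f\, \forall d\, (S(d) \lor \neg M(f)))
Finally move all quantifiers to the prefix:
  \exists a\, \forall e\, \exists c\, \exists f\, \forall d\, ((\neg P(a) \lor \neg P(c) \lor P(e)) \land (S(d) \lor \neg M(f)))
The quantifier \forall a sits under an odd number of negations (counting the antecedent side of each →), so it flips to \exists a.

existential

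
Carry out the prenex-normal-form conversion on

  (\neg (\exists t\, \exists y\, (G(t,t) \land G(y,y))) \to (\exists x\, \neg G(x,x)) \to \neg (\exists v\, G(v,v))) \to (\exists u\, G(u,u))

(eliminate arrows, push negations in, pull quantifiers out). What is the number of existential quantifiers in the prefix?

3

Eliminate → and ↔ using ¬ and ∨.
  \neg (\neg \neg (\exists t\, \exists y\, (G(t,t) \land G(y,y))) \lor \neg (\exists x\, \neg G(x,x)) \lor \neg (\exists v\, G(v,v))) \lor (\exists u\, G(u,u))
Push ¬ through the quantifiers and connectives to reach negation normal form:
  (\forall t\, \forall y\, (\neg G(t,t) \lor \neg G(y,y))) \land (\exists x\, \neg G(x,x)) \land (\exists v\, G(v,v)) \lor (\exists u\, G(u,u))
All bound variables are already distinct, so no renaming is needed.
Extract every quantifier outward, since the variables are now distinct and don't occur free across branches:
  \forall t\, \forall y\, \exists x\, \exists v\, \exists u\, ((\neg G(t,t) \lor \neg G(y,y)) \land \neg G(x,x) \land G(v,v) \lor G(u,u))
The prefix is \forall t \forall y \exists x \exists v \exists u: 2 universal, 3 existential.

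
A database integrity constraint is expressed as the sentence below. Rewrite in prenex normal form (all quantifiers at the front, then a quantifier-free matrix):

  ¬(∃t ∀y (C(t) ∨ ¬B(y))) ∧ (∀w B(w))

∀t ∃y ∀w (¬C(t) ∧ B(y) ∧ B(w))

Drive negations inward (¬∀x A ≡ ∃x ¬A, ¬∃x A ≡ ∀x ¬A, De Morgan for ∧/∨):
  (∀t ∃y (¬C(t) ∧ B(y))) ∧ (∀w B(w))
Finally move all quantifiers to the prefix:
  ∀t ∃y ∀w (¬C(t) ∧ B(y) ∧ B(w))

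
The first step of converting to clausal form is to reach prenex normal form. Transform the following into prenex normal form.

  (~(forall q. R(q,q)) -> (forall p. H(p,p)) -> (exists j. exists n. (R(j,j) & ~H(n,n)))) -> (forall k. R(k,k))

exists q. forall p. forall j. forall n. forall k. (~R(q,q) & H(p,p) & (~R(j,j) | H(n,n)) | R(k,k))

Eliminate → and ↔ using ¬ and ∨.
  ~(~~(forall q. R(q,q)) | ~(forall p. H(p,p)) | (exists j. exists n. (R(j,j) & ~H(n,n)))) | (forall k. R(k,k))
Move each ¬ inward, flipping quantifiers it crosses:
  (exists q. ~R(q,q)) & (forall p. H(p,p)) & (forall j. forall n. (~R(j,j) | H(n,n))) | (forall k. R(k,k))
All bound variables are already distinct, so no renaming is needed.
Extract every quantifier outward, since the variables are now distinct and don't occur free across branches:
  exists q. forall p. forall j. forall n. forall k. (~R(q,q) & H(p,p) & (~R(j,j) | H(n,n)) | R(k,k))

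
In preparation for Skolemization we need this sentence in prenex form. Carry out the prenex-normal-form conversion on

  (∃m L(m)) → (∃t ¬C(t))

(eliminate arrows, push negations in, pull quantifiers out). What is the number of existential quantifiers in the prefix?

Rewrite implications/biconditionals: A → B as ¬A ∨ B.
  ¬(∃m L(m)) ∨ (∃t ¬C(t))
Move each ¬ inward, flipping quantifiers it crosses:
  (∀m ¬L(m)) ∨ (∃t ¬C(t))
All bound variables are already distinct, so no renaming is needed.
Extract every quantifier outward, since the variables are now distinct and don't occur free across branches:
  ∀m ∃t (¬L(m) ∨ ¬C(t))
The prefix is ∀m ∃t: 1 universal, 1 existential.

1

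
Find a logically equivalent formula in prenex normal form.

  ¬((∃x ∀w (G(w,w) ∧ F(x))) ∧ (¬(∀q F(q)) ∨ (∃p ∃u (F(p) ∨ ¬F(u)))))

∀x ∃w ∀q ∀p ∀u (¬G(w,w) ∨ ¬F(x) ∨ F(q) ∧ ¬F(p) ∧ F(u))

Move each ¬ inward, flipping quantifiers it crosses:
  (∀x ∃w (¬G(w,w) ∨ ¬F(x))) ∨ (∀q F(q)) ∧ (∀p ∀u (¬F(p) ∧ F(u)))
All bound variables are already distinct, so no renaming is needed.
Extract every quantifier outward, since the variables are now distinct and don't occur free across branches:
  ∀x ∃w ∀q ∀p ∀u (¬G(w,w) ∨ ¬F(x) ∨ F(q) ∧ ¬F(p) ∧ F(u))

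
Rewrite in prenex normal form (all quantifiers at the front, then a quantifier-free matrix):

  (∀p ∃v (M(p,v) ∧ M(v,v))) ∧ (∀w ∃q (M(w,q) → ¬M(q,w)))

∀p ∃v ∀w ∃q (M(p,v) ∧ M(v,v) ∧ (¬M(w,q) ∨ ¬M(q,w)))

Eliminate → and ↔ using ¬ and ∨.
  (∀p ∃v (M(p,v) ∧ M(v,v))) ∧ (∀w ∃q (¬M(w,q) ∨ ¬M(q,w)))
All bound variables are already distinct, so no renaming is needed.
Extract every quantifier outward, since the variables are now distinct and don't occur free across branches:
  ∀p ∃v ∀w ∃q (M(p,v) ∧ M(v,v) ∧ (¬M(w,q) ∨ ¬M(q,w)))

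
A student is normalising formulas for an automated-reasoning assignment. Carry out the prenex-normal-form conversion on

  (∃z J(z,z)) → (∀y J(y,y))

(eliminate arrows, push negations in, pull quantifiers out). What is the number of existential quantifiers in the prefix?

0

Eliminate → and ↔ using ¬ and ∨.
  ¬(∃z J(z,z)) ∨ (∀y J(y,y))
Move each ¬ inward, flipping quantifiers it crosses:
  (∀z ¬J(z,z)) ∨ (∀y J(y,y))
All bound variables are already distinct, so no renaming is needed.
Pull the quantifiers to the front (each side's bound variable is not free in the other side):
  ∀z ∀y (¬J(z,z) ∨ J(y,y))
The prefix is ∀z ∀y: 2 universal, 0 existential.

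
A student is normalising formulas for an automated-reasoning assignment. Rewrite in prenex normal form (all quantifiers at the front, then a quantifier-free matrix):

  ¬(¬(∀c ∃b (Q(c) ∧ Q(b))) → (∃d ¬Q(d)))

First replace A → B with ¬A ∨ B.
  ¬(¬¬(∀c ∃b (Q(c) ∧ Q(b))) ∨ (∃d ¬Q(d)))
Drive negations inward (¬∀x A ≡ ∃x ¬A, ¬∃x A ≡ ∀x ¬A, De Morgan for ∧/∨):
  (∃c ∀b (¬Q(c) ∨ ¬Q(b))) ∧ (∀d Q(d))
Pull the quantifiers to the front (each side's bound variable is not free in the other side):
  ∃c ∀b ∀d ((¬Q(c) ∨ ¬Q(b)) ∧ Q(d))

∃c ∀b ∀d ((¬Q(c) ∨ ¬Q(b)) ∧ Q(d))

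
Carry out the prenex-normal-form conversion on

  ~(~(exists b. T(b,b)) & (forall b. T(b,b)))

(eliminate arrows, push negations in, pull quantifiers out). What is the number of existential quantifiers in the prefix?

Drive negations inward (¬∀x A ≡ ∃x ¬A, ¬∃x A ≡ ∀x ¬A, De Morgan for ∧/∨):
  (exists b. T(b,b)) | (exists b. ~T(b,b))
Standardize variables apart so no two quantifiers bind the same name: b↦z.
  (exists b. T(b,b)) | (exists z. ~T(z,z))
Pull the quantifiers to the front (each side's bound variable is not free in the other side):
  exists b. exists z. (T(b,b) | ~T(z,z))
The prefix is exists b exists z: 0 universal, 2 existential.

2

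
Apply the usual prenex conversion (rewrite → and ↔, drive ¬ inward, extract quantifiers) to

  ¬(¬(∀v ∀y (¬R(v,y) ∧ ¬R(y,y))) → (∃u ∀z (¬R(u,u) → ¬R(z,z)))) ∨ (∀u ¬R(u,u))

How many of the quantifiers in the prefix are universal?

First replace A → B with ¬A ∨ B.
  ¬(¬¬(∀v ∀y (¬R(v,y) ∧ ¬R(y,y))) ∨ (∃u ∀z (¬¬R(u,u) ∨ ¬R(z,z)))) ∨ (∀u ¬R(u,u))
Push ¬ through the quantifiers and connectives to reach negation normal form:
  (∃v ∃y (R(v,y) ∨ R(y,y))) ∧ (∀u ∃z (¬R(u,u) ∧ R(z,z))) ∨ (∀u ¬R(u,u))
Rename bound variables to avoid capture: u↦y1.
  (∃v ∃y (R(v,y) ∨ R(y,y))) ∧ (∀u ∃z (¬R(u,u) ∧ R(z,z))) ∨ (∀y1 ¬R(y1,y1))
Finally move all quantifiers to the prefix:
  ∃v ∃y ∀u ∃z ∀y1 ((R(v,y) ∨ R(y,y)) ∧ ¬R(u,u) ∧ R(z,z) ∨ ¬R(y1,y1))
The prefix is ∃v ∃y ∀u ∃z ∀y1: 2 universal, 3 existential.

2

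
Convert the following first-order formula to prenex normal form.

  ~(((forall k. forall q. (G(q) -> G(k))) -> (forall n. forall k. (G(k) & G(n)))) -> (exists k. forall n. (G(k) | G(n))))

Rewrite implications/biconditionals: A → B as ¬A ∨ B.
  ~(~(~(forall k. forall q. (~G(q) | G(k))) | (forall n. forall k. (G(k) & G(n)))) | (exists k. forall n. (G(k) | G(n))))
Drive negations inward (¬∀x A ≡ ∃x ¬A, ¬∃x A ≡ ∀x ¬A, De Morgan for ∧/∨):
  ((exists k. exists q. (G(q) & ~G(k))) | (forall n. forall k. (G(k) & G(n)))) & (forall k. exists n. (~G(k) & ~G(n)))
Give each quantifier a distinct variable: k↦y1, k↦s, n↦x.
  ((exists k. exists q. (G(q) & ~G(k))) | (forall n. forall y1. (G(y1) & G(n)))) & (forall s. exists x. (~G(s) & ~G(x)))
Finally move all quantifiers to the prefix:
  exists k. exists q. forall n. forall y1. forall s. exists x. ((G(q) & ~G(k) | G(y1) & G(n)) & ~G(s) & ~G(x))

exists k. exists q. forall n. forall y1. forall s. exists x. ((G(q) & ~G(k) | G(y1) & G(n)) & ~G(s) & ~G(x))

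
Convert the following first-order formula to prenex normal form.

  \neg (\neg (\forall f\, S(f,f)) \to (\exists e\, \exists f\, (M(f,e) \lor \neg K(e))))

\exists f\, \forall e\, \forall p\, (\neg S(f,f) \land \neg M(p,e) \land K(e))

Eliminate → and ↔ using ¬ and ∨.
  \neg (\neg \neg (\forall f\, S(f,f)) \lor (\exists e\, \exists f\, (M(f,e) \lor \neg K(e))))
Push ¬ through the quantifiers and connectives to reach negation normal form:
  (\exists f\, \neg S(f,f)) \land (\forall e\, \forall f\, (\neg M(f,e) \land K(e)))
Rename bound variables to avoid capture: f↦p.
  (\exists f\, \neg S(f,f)) \land (\forall e\, \forall p\, (\neg M(p,e) \land K(e)))
Pull the quantifiers to the front (each side's bound variable is not free in the other side):
  \exists f\, \forall e\, \forall p\, (\neg S(f,f) \land \neg M(p,e) \land K(e))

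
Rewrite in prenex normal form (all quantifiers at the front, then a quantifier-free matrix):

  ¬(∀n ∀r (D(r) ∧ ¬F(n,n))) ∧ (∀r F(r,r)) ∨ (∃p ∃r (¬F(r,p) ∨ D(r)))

∃n ∃r ∀u1 ∃p ∃z1 ((¬D(r) ∨ F(n,n)) ∧ F(u1,u1) ∨ ¬F(z1,p) ∨ D(z1))

Move each ¬ inward, flipping quantifiers it crosses:
  (∃n ∃r (¬D(r) ∨ F(n,n))) ∧ (∀r F(r,r)) ∨ (∃p ∃r (¬F(r,p) ∨ D(r)))
Standardize variables apart so no two quantifiers bind the same name: r↦u1, r↦z1.
  (∃n ∃r (¬D(r) ∨ F(n,n))) ∧ (∀u1 F(u1,u1)) ∨ (∃p ∃z1 (¬F(z1,p) ∨ D(z1)))
Extract every quantifier outward, since the variables are now distinct and don't occur free across branches:
  ∃n ∃r ∀u1 ∃p ∃z1 ((¬D(r) ∨ F(n,n)) ∧ F(u1,u1) ∨ ¬F(z1,p) ∨ D(z1))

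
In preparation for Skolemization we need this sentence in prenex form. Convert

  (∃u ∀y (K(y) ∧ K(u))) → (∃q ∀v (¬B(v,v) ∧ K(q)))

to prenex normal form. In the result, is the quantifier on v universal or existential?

universal

First replace A → B with ¬A ∨ B.
  ¬(∃u ∀y (K(y) ∧ K(u))) ∨ (∃q ∀v (¬B(v,v) ∧ K(q)))
Drive negations inward (¬∀x A ≡ ∃x ¬A, ¬∃x A ≡ ∀x ¬A, De Morgan for ∧/∨):
  (∀u ∃y (¬K(y) ∨ ¬K(u))) ∨ (∃q ∀v (¬B(v,v) ∧ K(q)))
Pull the quantifiers to the front (each side's bound variable is not free in the other side):
  ∀u ∃y ∃q ∀v (¬K(y) ∨ ¬K(u) ∨ ¬B(v,v) ∧ K(q))
The quantifier ∀v sits under an even number of negations (counting the antecedent side of each →), so it remains universal.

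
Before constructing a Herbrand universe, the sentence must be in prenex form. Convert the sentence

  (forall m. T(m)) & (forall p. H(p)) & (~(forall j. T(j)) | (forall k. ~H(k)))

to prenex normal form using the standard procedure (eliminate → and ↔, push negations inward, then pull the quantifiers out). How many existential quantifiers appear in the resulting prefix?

1

Drive negations inward (¬∀x A ≡ ∃x ¬A, ¬∃x A ≡ ∀x ¬A, De Morgan for ∧/∨):
  (forall m. T(m)) & (forall p. H(p)) & ((exists j. ~T(j)) | (forall k. ~H(k)))
Pull the quantifiers to the front (each side's bound variable is not free in the other side):
  forall m. forall p. exists j. forall k. (T(m) & H(p) & (~T(j) | ~H(k)))
The prefix is forall m forall p exists j forall k: 3 universal, 1 existential.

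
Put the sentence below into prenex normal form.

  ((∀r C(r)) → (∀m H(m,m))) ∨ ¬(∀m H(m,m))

∃r ∀m ∃z (¬C(r) ∨ H(m,m) ∨ ¬H(z,z))

First replace A → B with ¬A ∨ B.
  ¬(∀r C(r)) ∨ (∀m H(m,m)) ∨ ¬(∀m H(m,m))
Move each ¬ inward, flipping quantifiers it crosses:
  (∃r ¬C(r)) ∨ (∀m H(m,m)) ∨ (∃m ¬H(m,m))
Standardize variables apart so no two quantifiers bind the same name: m↦z.
  (∃r ¬C(r)) ∨ (∀m H(m,m)) ∨ (∃z ¬H(z,z))
Extract every quantifier outward, since the variables are now distinct and don't occur free across branches:
  ∃r ∀m ∃z (¬C(r) ∨ H(m,m) ∨ ¬H(z,z))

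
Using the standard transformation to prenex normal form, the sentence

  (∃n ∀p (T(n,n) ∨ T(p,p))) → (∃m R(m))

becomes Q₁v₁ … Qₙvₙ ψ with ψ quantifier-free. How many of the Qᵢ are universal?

Rewrite implications/biconditionals: A → B as ¬A ∨ B.
  ¬(∃n ∀p (T(n,n) ∨ T(p,p))) ∨ (∃m R(m))
Move each ¬ inward, flipping quantifiers it crosses:
  (∀n ∃p (¬T(n,n) ∧ ¬T(p,p))) ∨ (∃m R(m))
All bound variables are already distinct, so no renaming is needed.
Pull the quantifiers to the front (each side's bound variable is not free in the other side):
  ∀n ∃p ∃m (¬T(n,n) ∧ ¬T(p,p) ∨ R(m))
The prefix is ∀n ∃p ∃m: 1 universal, 2 existential.

1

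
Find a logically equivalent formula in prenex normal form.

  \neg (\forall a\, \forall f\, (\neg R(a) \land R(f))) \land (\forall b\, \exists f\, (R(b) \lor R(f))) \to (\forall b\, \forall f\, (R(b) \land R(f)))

First replace A → B with ¬A ∨ B.
  \neg (\neg (\forall a\, \forall f\, (\neg R(a) \land R(f))) \land (\forall b\, \exists f\, (R(b) \lor R(f)))) \lor (\forall b\, \forall f\, (R(b) \land R(f)))
Move each ¬ inward, flipping quantifiers it crosses:
  (\forall a\, \forall f\, (\neg R(a) \land R(f))) \lor (\exists b\, \forall f\, (\neg R(b) \land \neg R(f))) \lor (\forall b\, \forall f\, (R(b) \land R(f)))
Standardize variables apart so no two quantifiers bind the same name: f↦x, b↦r, f↦z1.
  (\forall a\, \forall f\, (\neg R(a) \land R(f))) \lor (\exists b\, \forall x\, (\neg R(b) \land \neg R(x))) \lor (\forall r\, \forall z1\, (R(r) \land R(z1)))
Pull the quantifiers to the front (each side's bound variable is not free in the other side):
  \forall a\, \forall f\, \exists b\, \forall x\, \forall r\, \forall z1\, (\neg R(a) \land R(f) \lor \neg R(b) \land \neg R(x) \lor R(r) \land R(z1))

\forall a\, \forall f\, \exists b\, \forall x\, \forall r\, \forall z1\, (\neg R(a) \land R(f) \lor \neg R(b) \land \neg R(x) \lor R(r) \land R(z1))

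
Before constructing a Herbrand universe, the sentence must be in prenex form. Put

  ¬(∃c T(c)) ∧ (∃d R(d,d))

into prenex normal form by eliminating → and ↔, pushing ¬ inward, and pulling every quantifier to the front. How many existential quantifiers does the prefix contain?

1

Move each ¬ inward, flipping quantifiers it crosses:
  (∀c ¬T(c)) ∧ (∃d R(d,d))
All bound variables are already distinct, so no renaming is needed.
Pull the quantifiers to the front (each side's bound variable is not free in the other side):
  ∀c ∃d (¬T(c) ∧ R(d,d))
The prefix is ∀c ∃d: 1 universal, 1 existential.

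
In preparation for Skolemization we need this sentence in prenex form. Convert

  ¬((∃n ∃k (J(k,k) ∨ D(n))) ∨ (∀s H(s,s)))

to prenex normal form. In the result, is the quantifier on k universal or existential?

universal

Push ¬ through the quantifiers and connectives to reach negation normal form:
  (∀n ∀k (¬J(k,k) ∧ ¬D(n))) ∧ (∃s ¬H(s,s))
Extract every quantifier outward, since the variables are now distinct and don't occur free across branches:
  ∀n ∀k ∃s (¬J(k,k) ∧ ¬D(n) ∧ ¬H(s,s))
The quantifier ∃k sits under an odd number of negations, so it flips to ∀k.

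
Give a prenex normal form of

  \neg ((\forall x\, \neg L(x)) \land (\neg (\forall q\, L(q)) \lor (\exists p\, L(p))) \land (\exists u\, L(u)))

\exists x\, \forall q\, \forall p\, \forall u\, (L(x) \lor L(q) \land \neg L(p) \lor \neg L(u))

Move each ¬ inward, flipping quantifiers it crosses:
  (\exists x\, L(x)) \lor (\forall q\, L(q)) \land (\forall p\, \neg L(p)) \lor (\forall u\, \neg L(u))
All bound variables are already distinct, so no renaming is needed.
Pull the quantifiers to the front (each side's bound variable is not free in the other side):
  \exists x\, \forall q\, \forall p\, \forall u\, (L(x) \lor L(q) \land \neg L(p) \lor \neg L(u))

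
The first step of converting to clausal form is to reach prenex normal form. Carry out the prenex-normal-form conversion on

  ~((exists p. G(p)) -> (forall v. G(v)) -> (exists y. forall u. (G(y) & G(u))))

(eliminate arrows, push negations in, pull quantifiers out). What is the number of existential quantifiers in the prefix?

2

Eliminate → and ↔ using ¬ and ∨.
  ~(~(exists p. G(p)) | ~(forall v. G(v)) | (exists y. forall u. (G(y) & G(u))))
Move each ¬ inward, flipping quantifiers it crosses:
  (exists p. G(p)) & (forall v. G(v)) & (forall y. exists u. (~G(y) | ~G(u)))
All bound variables are already distinct, so no renaming is needed.
Finally move all quantifiers to the prefix:
  exists p. forall v. forall y. exists u. (G(p) & G(v) & (~G(y) | ~G(u)))
The prefix is exists p forall v forall y exists u: 2 universal, 2 existential.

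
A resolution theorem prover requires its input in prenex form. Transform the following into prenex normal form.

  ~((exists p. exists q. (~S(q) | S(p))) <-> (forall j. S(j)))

Eliminate → and ↔ using ¬ and ∨; A ↔ B as (¬A ∨ B) ∧ (¬B ∨ A).
  ~((~(exists p. exists q. (~S(q) | S(p))) | (forall j. S(j))) & (~(forall j. S(j)) | (exists p. exists q. (~S(q) | S(p)))))
Move each ¬ inward, flipping quantifiers it crosses:
  (exists p. exists q. (~S(q) | S(p))) & (exists j. ~S(j)) | (forall j. S(j)) & (forall p. forall q. (S(q) & ~S(p)))
Standardize variables apart so no two quantifiers bind the same name: j↦a, p↦s, q↦r.
  (exists p. exists q. (~S(q) | S(p))) & (exists j. ~S(j)) | (forall a. S(a)) & (forall s. forall r. (S(r) & ~S(s)))
Finally move all quantifiers to the prefix:
  exists p. exists q. exists j. forall a. forall s. forall r. ((~S(q) | S(p)) & ~S(j) | S(a) & S(r) & ~S(s))

exists p. exists q. exists j. forall a. forall s. forall r. ((~S(q) | S(p)) & ~S(j) | S(a) & S(r) & ~S(s))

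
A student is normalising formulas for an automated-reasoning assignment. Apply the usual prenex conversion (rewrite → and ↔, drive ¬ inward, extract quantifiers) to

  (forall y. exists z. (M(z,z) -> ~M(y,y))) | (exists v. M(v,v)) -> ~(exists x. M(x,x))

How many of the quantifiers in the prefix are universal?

3

First replace A → B with ¬A ∨ B.
  ~((forall y. exists z. (~M(z,z) | ~M(y,y))) | (exists v. M(v,v))) | ~(exists x. M(x,x))
Push ¬ through the quantifiers and connectives to reach negation normal form:
  (exists y. forall z. (M(z,z) & M(y,y))) & (forall v. ~M(v,v)) | (forall x. ~M(x,x))
All bound variables are already distinct, so no renaming is needed.
Extract every quantifier outward, since the variables are now distinct and don't occur free across branches:
  exists y. forall z. forall v. forall x. (M(z,z) & M(y,y) & ~M(v,v) | ~M(x,x))
The prefix is exists y forall z forall v forall x: 3 universal, 1 existential.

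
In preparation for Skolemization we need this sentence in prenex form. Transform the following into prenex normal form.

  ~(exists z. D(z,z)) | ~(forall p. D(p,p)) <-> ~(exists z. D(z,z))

First replace A → B with ¬A ∨ B; A ↔ B as (¬A ∨ B) ∧ (¬B ∨ A).
  (~(~(exists z. D(z,z)) | ~(forall p. D(p,p))) | ~(exists z. D(z,z))) & (~~(exists z. D(z,z)) | ~(exists z. D(z,z)) | ~(forall p. D(p,p)))
Move each ¬ inward, flipping quantifiers it crosses:
  ((exists z. D(z,z)) & (forall p. D(p,p)) | (forall z. ~D(z,z))) & ((exists z. D(z,z)) | (forall z. ~D(z,z)) | (exists p. ~D(p,p)))
Give each quantifier a distinct variable: z↦b, z↦w1, z↦t, p↦u1.
  ((exists z. D(z,z)) & (forall p. D(p,p)) | (forall b. ~D(b,b))) & ((exists w1. D(w1,w1)) | (forall t. ~D(t,t)) | (exists u1. ~D(u1,u1)))
Pull the quantifiers to the front (each side's bound variable is not free in the other side):
  exists z. forall p. forall b. exists w1. forall t. exists u1. ((D(z,z) & D(p,p) | ~D(b,b)) & (D(w1,w1) | ~D(t,t) | ~D(u1,u1)))

exists z. forall p. forall b. exists w1. forall t. exists u1. ((D(z,z) & D(p,p) | ~D(b,b)) & (D(w1,w1) | ~D(t,t) | ~D(u1,u1)))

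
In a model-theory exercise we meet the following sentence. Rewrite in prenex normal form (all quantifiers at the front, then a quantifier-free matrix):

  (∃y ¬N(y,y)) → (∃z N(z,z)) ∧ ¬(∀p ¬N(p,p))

∀y ∃z ∃p (N(y,y) ∨ N(z,z) ∧ N(p,p))

Rewrite implications/biconditionals: A → B as ¬A ∨ B.
  ¬(∃y ¬N(y,y)) ∨ (∃z N(z,z)) ∧ ¬(∀p ¬N(p,p))
Move each ¬ inward, flipping quantifiers it crosses:
  (∀y N(y,y)) ∨ (∃z N(z,z)) ∧ (∃p N(p,p))
All bound variables are already distinct, so no renaming is needed.
Extract every quantifier outward, since the variables are now distinct and don't occur free across branches:
  ∀y ∃z ∃p (N(y,y) ∨ N(z,z) ∧ N(p,p))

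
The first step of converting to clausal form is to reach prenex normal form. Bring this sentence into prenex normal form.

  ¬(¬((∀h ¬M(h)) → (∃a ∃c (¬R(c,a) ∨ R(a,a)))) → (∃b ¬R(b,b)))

Eliminate → and ↔ using ¬ and ∨.
  ¬(¬¬(¬(∀h ¬M(h)) ∨ (∃a ∃c (¬R(c,a) ∨ R(a,a)))) ∨ (∃b ¬R(b,b)))
Drive negations inward (¬∀x A ≡ ∃x ¬A, ¬∃x A ≡ ∀x ¬A, De Morgan for ∧/∨):
  (∀h ¬M(h)) ∧ (∀a ∀c (R(c,a) ∧ ¬R(a,a))) ∧ (∀b R(b,b))
All bound variables are already distinct, so no renaming is needed.
Finally move all quantifiers to the prefix:
  ∀h ∀a ∀c ∀b (¬M(h) ∧ R(c,a) ∧ ¬R(a,a) ∧ R(b,b))

∀h ∀a ∀c ∀b (¬M(h) ∧ R(c,a) ∧ ¬R(a,a) ∧ R(b,b))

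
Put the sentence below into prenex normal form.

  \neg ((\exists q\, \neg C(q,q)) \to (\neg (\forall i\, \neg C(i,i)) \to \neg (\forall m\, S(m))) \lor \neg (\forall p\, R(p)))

\exists q\, \exists i\, \forall m\, \forall p\, (\neg C(q,q) \land C(i,i) \land S(m) \land R(p))

Rewrite implications/biconditionals: A → B as ¬A ∨ B.
  \neg (\neg (\exists q\, \neg C(q,q)) \lor \neg \neg (\forall i\, \neg C(i,i)) \lor \neg (\forall m\, S(m)) \lor \neg (\forall p\, R(p)))
Drive negations inward (¬∀x A ≡ ∃x ¬A, ¬∃x A ≡ ∀x ¬A, De Morgan for ∧/∨):
  (\exists q\, \neg C(q,q)) \land (\exists i\, C(i,i)) \land (\forall m\, S(m)) \land (\forall p\, R(p))
Finally move all quantifiers to the prefix:
  \exists q\, \exists i\, \forall m\, \forall p\, (\neg C(q,q) \land C(i,i) \land S(m) \land R(p))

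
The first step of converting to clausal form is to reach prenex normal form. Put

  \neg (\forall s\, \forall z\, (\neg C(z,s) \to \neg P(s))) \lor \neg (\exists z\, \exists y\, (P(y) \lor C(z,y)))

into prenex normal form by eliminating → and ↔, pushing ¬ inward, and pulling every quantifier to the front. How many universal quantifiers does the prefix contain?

Rewrite implications/biconditionals: A → B as ¬A ∨ B.
  \neg (\forall s\, \forall z\, (\neg \neg C(z,s) \lor \neg P(s))) \lor \neg (\exists z\, \exists y\, (P(y) \lor C(z,y)))
Drive negations inward (¬∀x A ≡ ∃x ¬A, ¬∃x A ≡ ∀x ¬A, De Morgan for ∧/∨):
  (\exists s\, \exists z\, (\neg C(z,s) \land P(s))) \lor (\forall z\, \forall y\, (\neg P(y) \land \neg C(z,y)))
Standardize variables apart so no two quantifiers bind the same name: z↦a.
  (\exists s\, \exists z\, (\neg C(z,s) \land P(s))) \lor (\forall a\, \forall y\, (\neg P(y) \land \neg C(a,y)))
Finally move all quantifiers to the prefix:
  \exists s\, \exists z\, \forall a\, \forall y\, (\neg C(z,s) \land P(s) \lor \neg P(y) \land \neg C(a,y))
The prefix is \exists s \exists z \forall a \forall y: 2 universal, 2 existential.

2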